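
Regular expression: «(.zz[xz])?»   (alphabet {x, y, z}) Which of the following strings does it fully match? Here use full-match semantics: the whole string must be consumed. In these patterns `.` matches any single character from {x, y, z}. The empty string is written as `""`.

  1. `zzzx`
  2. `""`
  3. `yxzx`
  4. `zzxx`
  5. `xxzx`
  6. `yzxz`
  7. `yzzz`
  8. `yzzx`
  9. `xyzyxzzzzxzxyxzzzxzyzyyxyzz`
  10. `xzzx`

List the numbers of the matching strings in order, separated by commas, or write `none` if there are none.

1, 2, 7, 8, 10

1 → match
2 → match
3 → no match
4 → no match
5 → no match
6 → no match
7 → match
8 → match
9 → no match
10 → match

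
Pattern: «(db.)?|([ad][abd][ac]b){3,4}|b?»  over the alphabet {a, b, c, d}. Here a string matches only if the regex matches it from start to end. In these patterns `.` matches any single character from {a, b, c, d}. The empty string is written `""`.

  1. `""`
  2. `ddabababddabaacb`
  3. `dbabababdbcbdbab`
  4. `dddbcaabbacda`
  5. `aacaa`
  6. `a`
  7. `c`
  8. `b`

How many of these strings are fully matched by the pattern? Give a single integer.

1 → match
2 → match
3 → match
4 → no match
5 → no match
6 → no match
7 → no match
8 → match
Total matched: 4

4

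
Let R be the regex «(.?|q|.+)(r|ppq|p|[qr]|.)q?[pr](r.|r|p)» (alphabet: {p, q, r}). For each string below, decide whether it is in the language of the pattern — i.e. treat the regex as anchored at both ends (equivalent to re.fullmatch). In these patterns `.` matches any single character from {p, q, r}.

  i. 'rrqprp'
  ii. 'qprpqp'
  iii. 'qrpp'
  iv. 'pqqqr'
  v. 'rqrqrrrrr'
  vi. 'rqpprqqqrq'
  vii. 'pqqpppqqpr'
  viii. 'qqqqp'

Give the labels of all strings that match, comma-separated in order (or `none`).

i, iii, v, vii

i → match
ii → no match
iii → match
iv → no match
v → match
vi → no match
vii → match
viii → no match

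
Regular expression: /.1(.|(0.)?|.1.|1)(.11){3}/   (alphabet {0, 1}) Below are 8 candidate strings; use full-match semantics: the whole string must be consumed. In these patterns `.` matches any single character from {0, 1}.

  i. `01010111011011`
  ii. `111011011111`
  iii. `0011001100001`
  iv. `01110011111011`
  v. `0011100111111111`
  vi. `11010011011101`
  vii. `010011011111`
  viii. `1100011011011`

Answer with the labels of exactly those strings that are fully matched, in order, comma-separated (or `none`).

i, ii, iv, vii, viii

i → match
ii → match
iii → no match — must end with `11`
iv → match
v → no match
vi → no match — must end with `11`
vii → match
viii → match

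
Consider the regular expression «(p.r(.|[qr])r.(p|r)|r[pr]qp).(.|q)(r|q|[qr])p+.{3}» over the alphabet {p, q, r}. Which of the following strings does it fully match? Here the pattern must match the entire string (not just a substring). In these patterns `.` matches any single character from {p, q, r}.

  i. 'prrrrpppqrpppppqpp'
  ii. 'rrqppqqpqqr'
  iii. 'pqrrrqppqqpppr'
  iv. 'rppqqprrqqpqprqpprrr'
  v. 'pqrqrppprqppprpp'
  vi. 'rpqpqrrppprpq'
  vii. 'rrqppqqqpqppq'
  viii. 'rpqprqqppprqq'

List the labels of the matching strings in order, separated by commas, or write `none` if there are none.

i → match
ii → match
iii → match
iv → no match
v → match
vi → match
vii → no match
viii → match

i, ii, iii, v, vi, viii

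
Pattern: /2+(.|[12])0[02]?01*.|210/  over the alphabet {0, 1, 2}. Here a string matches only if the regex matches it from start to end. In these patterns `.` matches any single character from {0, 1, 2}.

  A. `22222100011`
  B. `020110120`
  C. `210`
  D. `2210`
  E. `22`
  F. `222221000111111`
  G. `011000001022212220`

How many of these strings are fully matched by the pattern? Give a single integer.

3

A → match
B → no match
C → match
D → no match
E → no match
F → match
G → no match
Total matched: 3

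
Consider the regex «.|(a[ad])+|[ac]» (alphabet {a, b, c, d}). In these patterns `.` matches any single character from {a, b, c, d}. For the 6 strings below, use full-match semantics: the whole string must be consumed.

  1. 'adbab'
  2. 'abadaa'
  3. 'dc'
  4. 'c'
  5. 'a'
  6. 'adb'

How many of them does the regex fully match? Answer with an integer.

2

1 → no match
2 → no match
3 → no match
4 → match
5 → match
6 → no match
Total matched: 2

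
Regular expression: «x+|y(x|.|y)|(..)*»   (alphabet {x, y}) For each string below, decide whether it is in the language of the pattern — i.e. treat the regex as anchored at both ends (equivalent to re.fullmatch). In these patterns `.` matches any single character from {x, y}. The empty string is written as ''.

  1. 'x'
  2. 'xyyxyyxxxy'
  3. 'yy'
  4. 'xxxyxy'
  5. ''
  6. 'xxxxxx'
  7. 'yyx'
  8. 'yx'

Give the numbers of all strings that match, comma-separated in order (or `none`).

1, 2, 3, 4, 5, 6, 8

1 → match
2 → match
3 → match
4 → match
5 → match
6 → match
7 → no match
8 → match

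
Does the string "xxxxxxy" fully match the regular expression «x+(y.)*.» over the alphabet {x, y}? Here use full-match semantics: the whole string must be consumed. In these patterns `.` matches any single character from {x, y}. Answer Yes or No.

Yes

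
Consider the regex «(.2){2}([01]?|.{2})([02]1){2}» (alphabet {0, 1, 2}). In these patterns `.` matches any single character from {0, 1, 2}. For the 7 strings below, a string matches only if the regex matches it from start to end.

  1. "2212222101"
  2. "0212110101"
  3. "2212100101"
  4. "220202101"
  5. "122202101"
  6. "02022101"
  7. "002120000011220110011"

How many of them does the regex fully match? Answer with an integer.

6

1 → match
2 → match
3 → match
4 → match
5 → match
6 → match
7 → no match
Total matched: 6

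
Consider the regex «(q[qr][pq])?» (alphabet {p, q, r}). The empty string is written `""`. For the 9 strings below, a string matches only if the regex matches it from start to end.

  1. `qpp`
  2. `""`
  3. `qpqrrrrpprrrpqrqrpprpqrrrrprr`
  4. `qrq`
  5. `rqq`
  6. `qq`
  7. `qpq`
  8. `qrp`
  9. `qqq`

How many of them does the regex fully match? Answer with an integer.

4

1. `qpp` → no match
2. `""` → match
3 → no match
4. `qrq` → match
5. `rqq` → no match
6. `qq` → no match
7. `qpq` → no match
8. `qrp` → match
9. `qqq` → match
Total matched: 4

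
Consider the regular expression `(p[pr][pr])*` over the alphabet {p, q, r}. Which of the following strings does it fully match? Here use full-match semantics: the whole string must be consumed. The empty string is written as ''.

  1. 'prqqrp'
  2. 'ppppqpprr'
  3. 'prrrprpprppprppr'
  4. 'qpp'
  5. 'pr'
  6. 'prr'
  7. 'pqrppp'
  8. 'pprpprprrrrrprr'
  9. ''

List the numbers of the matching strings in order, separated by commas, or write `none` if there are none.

6, 9

1 → no match
2 → no match
3 → no match
4 → no match
5 → no match
6 → match
7 → no match
8 → no match
9 → match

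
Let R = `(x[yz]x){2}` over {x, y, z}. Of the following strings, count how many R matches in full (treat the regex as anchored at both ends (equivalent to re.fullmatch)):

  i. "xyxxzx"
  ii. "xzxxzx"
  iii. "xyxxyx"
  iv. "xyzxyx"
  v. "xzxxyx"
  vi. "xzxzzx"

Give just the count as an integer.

i → match
ii → match
iii → match
iv → no match
v → match
vi → no match
Total matched: 4

4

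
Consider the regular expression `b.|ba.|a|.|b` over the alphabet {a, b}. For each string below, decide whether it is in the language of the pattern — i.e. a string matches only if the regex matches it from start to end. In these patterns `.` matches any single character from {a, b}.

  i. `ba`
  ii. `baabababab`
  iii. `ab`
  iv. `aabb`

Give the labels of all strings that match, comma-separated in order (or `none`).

i → match
ii → no match
iii → no match
iv → no match

i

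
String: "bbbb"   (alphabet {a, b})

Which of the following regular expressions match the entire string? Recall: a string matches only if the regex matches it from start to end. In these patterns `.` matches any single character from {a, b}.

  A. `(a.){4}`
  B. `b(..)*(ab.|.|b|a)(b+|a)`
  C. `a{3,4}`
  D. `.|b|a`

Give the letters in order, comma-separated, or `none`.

B

A → no match — must start with "a"
B → match
C → no match — must start with "a"
D → no match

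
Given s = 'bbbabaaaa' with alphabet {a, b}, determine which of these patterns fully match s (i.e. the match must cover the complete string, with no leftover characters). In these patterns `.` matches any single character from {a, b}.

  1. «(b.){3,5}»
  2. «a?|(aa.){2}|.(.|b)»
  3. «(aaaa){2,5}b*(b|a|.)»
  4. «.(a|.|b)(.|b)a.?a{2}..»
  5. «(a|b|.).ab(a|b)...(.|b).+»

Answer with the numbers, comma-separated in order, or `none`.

1 → no match
2 → no match
3 → no match — must start with 'aaaa'
4 → match
5 → no match

4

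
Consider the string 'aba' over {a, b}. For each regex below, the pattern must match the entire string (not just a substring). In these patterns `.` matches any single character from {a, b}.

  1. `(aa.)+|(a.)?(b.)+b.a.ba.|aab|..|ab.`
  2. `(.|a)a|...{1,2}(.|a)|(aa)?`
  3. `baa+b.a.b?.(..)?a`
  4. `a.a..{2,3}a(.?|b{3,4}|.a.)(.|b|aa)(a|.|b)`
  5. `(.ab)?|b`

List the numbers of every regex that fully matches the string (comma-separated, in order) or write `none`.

1 → match
2 → no match
3 → no match — must start with 'baa'
4 → no match
5 → no match

1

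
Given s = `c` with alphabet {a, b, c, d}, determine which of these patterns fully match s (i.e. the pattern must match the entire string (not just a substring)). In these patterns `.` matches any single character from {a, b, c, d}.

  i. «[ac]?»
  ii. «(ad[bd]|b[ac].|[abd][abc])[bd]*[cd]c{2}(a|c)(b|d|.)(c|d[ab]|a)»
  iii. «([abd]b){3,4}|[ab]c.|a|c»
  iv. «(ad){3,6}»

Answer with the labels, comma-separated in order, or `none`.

i, iii

i → match
ii → no match
iii → match
iv → no match — must start with `ad`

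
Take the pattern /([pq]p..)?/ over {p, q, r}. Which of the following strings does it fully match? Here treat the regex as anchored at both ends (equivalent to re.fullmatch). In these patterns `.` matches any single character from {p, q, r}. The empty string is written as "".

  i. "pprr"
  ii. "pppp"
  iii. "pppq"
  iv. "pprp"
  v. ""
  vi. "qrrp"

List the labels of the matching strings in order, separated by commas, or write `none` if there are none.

i, ii, iii, iv, v

i → match
ii → match
iii → match
iv → match
v → match
vi → no match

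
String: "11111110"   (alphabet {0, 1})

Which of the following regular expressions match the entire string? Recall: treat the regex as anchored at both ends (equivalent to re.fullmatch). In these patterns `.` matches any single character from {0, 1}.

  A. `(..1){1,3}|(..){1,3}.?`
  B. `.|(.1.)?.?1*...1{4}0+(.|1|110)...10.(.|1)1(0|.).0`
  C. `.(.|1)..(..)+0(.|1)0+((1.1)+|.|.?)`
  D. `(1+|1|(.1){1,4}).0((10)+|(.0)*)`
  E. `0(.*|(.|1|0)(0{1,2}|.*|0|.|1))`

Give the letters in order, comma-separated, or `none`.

D

A → no match
B → no match
C → no match
D → match
E → no match — must start with "0"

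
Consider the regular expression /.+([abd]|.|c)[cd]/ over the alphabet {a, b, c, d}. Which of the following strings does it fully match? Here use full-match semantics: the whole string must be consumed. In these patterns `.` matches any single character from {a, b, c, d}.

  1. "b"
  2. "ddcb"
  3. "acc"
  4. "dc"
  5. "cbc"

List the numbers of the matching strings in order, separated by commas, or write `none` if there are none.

1 → no match
2 → no match
3 → match
4 → no match
5 → match

3, 5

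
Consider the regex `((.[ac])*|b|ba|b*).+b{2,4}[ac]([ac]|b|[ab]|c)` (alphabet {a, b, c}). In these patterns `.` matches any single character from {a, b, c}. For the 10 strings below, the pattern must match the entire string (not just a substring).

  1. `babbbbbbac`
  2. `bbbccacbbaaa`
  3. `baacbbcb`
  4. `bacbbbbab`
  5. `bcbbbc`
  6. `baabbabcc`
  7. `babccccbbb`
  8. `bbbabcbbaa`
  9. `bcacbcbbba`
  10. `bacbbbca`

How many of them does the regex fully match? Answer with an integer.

5

1 → match
2 → no match
3 → match
4 → match
5 → no match
6 → no match
7 → no match
8 → match
9 → no match
10 → match
Total matched: 5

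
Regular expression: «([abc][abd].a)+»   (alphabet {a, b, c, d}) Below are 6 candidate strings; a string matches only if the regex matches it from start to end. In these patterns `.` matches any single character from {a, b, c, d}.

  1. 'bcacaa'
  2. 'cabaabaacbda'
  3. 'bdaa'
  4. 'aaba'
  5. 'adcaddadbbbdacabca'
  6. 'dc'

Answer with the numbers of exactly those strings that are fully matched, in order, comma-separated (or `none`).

2, 3, 4

1 → no match
2 → match
3 → match
4 → match
5 → no match
6 → no match — must end with 'a'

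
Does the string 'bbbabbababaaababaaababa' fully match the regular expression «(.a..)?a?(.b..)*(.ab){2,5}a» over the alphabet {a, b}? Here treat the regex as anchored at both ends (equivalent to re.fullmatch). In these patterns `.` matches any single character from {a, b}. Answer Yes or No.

No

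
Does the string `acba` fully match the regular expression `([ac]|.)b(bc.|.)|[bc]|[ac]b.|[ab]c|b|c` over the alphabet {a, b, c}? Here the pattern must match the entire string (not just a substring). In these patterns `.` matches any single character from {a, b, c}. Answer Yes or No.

No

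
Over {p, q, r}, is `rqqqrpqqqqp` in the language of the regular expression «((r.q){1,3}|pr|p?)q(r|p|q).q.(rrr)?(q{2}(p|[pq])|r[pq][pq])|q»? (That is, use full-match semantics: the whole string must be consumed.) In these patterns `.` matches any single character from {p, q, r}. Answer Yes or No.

Yes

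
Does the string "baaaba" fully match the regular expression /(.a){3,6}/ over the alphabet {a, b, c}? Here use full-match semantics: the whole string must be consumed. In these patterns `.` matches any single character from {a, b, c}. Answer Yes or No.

Yes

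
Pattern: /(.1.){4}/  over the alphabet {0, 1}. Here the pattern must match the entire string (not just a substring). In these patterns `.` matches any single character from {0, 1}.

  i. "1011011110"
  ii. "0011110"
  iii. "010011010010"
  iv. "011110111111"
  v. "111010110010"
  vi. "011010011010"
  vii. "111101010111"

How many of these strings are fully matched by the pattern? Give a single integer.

4

i → no match
ii → no match
iii → match
iv → match
v → match
vi → match
vii → no match
Total matched: 4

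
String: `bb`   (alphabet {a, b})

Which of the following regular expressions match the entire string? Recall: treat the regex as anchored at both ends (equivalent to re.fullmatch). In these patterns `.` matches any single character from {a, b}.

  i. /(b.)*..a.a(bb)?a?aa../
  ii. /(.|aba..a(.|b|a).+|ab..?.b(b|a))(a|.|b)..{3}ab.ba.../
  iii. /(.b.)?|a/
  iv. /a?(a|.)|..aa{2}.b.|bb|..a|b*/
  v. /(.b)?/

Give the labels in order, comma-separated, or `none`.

iv, v

i → no match
ii → no match
iii → no match
iv → match
v → match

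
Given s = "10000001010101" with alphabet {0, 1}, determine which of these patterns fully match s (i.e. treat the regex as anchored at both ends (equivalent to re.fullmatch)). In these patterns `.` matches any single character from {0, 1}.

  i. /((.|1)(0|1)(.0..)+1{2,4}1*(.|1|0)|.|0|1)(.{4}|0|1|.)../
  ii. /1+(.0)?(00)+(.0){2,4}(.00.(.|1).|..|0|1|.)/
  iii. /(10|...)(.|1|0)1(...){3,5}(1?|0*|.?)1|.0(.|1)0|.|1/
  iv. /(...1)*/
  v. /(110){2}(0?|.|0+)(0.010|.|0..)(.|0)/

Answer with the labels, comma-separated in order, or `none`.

ii

i → no match
ii → match
iii → no match
iv → no match
v → no match — must start with "110"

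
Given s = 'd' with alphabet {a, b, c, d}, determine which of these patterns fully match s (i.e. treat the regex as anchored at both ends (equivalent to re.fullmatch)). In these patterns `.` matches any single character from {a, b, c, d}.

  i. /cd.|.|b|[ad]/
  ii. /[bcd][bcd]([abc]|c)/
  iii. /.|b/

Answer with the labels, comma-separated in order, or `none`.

i, iii

i → match
ii → no match
iii → match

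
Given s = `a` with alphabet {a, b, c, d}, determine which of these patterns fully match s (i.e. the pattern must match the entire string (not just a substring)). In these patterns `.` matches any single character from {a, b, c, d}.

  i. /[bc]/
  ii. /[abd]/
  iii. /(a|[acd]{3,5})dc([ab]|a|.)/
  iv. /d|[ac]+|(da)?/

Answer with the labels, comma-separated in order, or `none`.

i → no match
ii → match
iii → no match
iv → match

ii, iv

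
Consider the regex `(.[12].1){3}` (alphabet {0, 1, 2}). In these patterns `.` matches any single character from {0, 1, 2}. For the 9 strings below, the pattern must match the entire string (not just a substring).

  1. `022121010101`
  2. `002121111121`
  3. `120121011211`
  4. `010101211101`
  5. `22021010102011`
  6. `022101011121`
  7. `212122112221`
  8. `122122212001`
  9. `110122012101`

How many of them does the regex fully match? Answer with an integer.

1. `022121010101` → match
2. `002121111121` → no match
3. `120121011211` → match
4. `010101211101` → match
5 → no match
6. `022101011121` → match
7. `212122112221` → match
8. `122122212001` → no match
9. `110122012101` → match
Total matched: 6

6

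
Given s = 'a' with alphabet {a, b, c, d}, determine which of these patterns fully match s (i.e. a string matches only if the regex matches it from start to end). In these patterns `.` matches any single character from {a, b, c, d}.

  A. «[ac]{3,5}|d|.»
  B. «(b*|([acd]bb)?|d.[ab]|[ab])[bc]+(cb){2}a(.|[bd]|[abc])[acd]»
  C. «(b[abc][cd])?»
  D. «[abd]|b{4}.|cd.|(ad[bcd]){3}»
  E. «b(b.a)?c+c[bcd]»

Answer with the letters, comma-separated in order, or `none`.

A, D

A → match
B → no match
C → no match
D → match
E → no match — must start with 'b'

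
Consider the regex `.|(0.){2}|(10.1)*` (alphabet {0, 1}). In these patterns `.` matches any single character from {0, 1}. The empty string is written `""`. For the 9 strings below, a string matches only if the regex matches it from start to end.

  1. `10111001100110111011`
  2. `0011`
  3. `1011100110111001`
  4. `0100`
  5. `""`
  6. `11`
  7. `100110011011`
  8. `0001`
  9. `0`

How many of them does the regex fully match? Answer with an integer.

1 → match
2. `0011` → no match
3 → match
4. `0100` → match
5. `""` → match
6. `11` → no match
7. `100110011011` → match
8. `0001` → match
9. `0` → match
Total matched: 7

7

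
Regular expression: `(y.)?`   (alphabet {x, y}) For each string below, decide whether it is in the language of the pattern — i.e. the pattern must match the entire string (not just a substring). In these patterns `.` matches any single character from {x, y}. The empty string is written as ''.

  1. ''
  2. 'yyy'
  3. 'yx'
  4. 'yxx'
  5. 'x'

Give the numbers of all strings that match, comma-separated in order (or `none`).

1, 3

1 → match
2 → no match
3 → match
4 → no match
5 → no match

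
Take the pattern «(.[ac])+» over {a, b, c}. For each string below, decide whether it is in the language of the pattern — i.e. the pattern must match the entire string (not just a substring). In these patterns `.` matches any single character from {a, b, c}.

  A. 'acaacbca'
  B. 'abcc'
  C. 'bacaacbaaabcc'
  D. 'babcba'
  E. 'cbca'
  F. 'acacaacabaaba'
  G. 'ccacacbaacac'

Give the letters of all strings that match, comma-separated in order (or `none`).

D, G

A → no match
B → no match
C → no match
D → match
E → no match
F → no match
G → match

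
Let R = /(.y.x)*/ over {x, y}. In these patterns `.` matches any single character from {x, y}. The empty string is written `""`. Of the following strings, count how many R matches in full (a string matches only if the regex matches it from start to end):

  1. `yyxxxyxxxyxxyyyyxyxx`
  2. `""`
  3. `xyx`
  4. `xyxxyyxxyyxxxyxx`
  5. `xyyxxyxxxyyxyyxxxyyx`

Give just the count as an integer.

1 → no match
2. `""` → match
3. `xyx` → no match
4 → match
5 → match
Total matched: 3

3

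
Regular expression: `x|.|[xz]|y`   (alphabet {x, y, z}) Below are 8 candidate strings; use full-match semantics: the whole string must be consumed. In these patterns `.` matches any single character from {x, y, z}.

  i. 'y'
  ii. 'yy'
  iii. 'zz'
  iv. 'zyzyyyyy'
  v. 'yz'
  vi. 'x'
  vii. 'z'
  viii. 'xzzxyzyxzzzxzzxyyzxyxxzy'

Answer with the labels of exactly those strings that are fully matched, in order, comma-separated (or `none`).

i, vi, vii

i → match
ii → no match
iii → no match
iv → no match
v → no match
vi → match
vii → match
viii → no match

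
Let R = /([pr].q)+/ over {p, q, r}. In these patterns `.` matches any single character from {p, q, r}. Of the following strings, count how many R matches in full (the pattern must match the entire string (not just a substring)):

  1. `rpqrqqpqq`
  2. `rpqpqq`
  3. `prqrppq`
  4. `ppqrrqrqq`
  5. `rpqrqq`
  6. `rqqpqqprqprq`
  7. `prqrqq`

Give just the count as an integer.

6

1. `rpqrqqpqq` → match
2. `rpqpqq` → match
3. `prqrppq` → no match
4. `ppqrrqrqq` → match
5. `rpqrqq` → match
6. `rqqpqqprqprq` → match
7. `prqrqq` → match
Total matched: 6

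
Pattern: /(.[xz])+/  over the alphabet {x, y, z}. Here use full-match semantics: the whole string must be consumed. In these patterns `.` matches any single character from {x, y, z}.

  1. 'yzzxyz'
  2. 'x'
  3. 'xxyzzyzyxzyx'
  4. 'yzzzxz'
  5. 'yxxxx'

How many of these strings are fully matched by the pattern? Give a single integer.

1. 'yzzxyz' → match
2. 'x' → no match
3. 'xxyzzyzyxzyx' → no match
4. 'yzzzxz' → match
5. 'yxxxx' → no match
Total matched: 2

2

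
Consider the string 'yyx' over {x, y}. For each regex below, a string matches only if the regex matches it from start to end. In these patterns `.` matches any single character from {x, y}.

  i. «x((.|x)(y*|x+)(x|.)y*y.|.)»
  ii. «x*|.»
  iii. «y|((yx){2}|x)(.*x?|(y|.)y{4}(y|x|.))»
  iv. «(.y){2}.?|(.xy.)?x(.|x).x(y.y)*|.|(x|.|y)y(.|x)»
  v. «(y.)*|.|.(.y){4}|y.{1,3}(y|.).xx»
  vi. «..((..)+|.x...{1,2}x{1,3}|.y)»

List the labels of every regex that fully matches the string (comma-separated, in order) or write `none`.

i → no match — must start with 'x'
ii → no match
iii → no match
iv → match
v → no match
vi → no match

iv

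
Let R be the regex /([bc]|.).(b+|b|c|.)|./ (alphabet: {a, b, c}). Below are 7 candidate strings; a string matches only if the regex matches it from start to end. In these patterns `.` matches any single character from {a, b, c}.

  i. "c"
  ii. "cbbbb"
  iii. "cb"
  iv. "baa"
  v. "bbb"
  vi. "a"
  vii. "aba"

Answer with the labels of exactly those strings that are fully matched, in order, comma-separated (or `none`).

i, ii, iv, v, vi, vii

i. "c" → match
ii. "cbbbb" → match
iii. "cb" → no match
iv. "baa" → match
v. "bbb" → match
vi. "a" → match
vii. "aba" → match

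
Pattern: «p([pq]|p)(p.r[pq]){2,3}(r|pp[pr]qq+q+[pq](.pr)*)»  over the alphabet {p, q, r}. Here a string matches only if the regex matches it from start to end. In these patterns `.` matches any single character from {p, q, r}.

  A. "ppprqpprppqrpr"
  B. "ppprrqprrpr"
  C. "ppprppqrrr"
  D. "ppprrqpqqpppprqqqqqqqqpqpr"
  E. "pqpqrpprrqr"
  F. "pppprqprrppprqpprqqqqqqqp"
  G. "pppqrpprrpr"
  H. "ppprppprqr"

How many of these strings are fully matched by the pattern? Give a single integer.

4

A → no match
B. "ppprrqprrpr" → match
C. "ppprppqrrr" → no match
D → no match
E. "pqpqrpprrqr" → match
F → match
G. "pppqrpprrpr" → match
H. "ppprppprqr" → no match
Total matched: 4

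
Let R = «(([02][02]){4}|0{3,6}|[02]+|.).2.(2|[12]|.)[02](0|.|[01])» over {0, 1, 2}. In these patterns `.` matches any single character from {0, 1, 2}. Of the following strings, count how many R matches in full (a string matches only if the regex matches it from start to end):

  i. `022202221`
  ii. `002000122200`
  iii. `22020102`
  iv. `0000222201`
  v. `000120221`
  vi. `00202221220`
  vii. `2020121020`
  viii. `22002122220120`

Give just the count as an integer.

i → no match
ii → match
iii → match
iv → match
v → match
vi → match
vii → match
viii → no match
Total matched: 6

6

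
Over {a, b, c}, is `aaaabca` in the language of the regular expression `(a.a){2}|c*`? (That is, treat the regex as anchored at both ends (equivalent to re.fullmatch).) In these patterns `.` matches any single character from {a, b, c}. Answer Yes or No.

No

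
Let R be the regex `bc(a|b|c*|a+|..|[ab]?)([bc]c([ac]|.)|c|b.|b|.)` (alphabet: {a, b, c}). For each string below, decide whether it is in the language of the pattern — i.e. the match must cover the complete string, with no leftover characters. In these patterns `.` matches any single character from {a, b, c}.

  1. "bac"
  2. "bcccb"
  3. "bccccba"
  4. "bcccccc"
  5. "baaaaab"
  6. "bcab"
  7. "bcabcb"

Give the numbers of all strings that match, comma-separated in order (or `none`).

1 → no match — must start with "bc"
2 → match
3 → match
4 → match
5 → no match — must start with "bc"
6 → match
7 → match

2, 3, 4, 6, 7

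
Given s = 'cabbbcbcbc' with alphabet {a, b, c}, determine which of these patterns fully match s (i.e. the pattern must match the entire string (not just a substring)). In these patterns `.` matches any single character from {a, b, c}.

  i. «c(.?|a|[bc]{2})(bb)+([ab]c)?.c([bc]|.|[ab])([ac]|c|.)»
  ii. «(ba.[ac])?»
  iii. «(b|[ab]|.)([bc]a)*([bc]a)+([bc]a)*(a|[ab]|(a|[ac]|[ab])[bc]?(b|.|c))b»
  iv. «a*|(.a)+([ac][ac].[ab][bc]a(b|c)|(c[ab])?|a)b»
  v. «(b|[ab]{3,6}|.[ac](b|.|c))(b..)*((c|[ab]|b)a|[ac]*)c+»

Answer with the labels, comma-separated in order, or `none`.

i, v

i → match
ii → no match
iii → no match — must end with 'b'
iv → no match
v → match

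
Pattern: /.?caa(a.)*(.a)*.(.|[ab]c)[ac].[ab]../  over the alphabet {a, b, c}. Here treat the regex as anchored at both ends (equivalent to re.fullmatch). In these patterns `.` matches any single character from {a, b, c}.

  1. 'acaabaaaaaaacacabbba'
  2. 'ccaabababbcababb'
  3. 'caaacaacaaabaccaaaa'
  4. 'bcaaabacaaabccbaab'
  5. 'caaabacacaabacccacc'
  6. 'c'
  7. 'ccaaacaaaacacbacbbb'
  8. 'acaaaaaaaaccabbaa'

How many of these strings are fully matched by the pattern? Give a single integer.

7

1 → match
2 → match
3 → match
4 → match
5 → match
6. 'c' → no match
7 → match
8 → match
Total matched: 7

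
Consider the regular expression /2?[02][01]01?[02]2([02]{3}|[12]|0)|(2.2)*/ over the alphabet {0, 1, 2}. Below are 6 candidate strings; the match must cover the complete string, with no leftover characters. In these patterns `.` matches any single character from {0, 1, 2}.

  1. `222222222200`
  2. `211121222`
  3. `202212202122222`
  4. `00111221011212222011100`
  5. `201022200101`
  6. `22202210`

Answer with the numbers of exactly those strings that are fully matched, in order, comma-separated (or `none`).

1 → no match
2 → no match
3 → no match
4 → no match
5 → no match
6 → no match

none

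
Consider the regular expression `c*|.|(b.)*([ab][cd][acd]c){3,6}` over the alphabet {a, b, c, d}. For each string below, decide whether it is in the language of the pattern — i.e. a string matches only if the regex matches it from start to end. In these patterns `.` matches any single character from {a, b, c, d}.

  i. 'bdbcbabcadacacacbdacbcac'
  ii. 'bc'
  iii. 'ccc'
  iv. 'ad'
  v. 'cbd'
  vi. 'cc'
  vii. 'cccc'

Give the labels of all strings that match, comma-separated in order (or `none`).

i, iii, vi, vii

i → match
ii → no match
iii → match
iv → no match
v → no match
vi → match
vii → match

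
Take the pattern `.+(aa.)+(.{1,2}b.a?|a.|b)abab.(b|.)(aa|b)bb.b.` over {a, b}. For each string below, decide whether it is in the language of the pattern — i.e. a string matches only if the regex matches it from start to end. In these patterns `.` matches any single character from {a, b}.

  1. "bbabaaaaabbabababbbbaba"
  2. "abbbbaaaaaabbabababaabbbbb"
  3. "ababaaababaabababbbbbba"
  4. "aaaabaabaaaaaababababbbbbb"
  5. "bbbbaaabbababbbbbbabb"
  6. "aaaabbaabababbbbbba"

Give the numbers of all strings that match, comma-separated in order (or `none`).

1 → match
2 → match
3 → match
4 → no match
5 → match
6 → match

1, 2, 3, 5, 6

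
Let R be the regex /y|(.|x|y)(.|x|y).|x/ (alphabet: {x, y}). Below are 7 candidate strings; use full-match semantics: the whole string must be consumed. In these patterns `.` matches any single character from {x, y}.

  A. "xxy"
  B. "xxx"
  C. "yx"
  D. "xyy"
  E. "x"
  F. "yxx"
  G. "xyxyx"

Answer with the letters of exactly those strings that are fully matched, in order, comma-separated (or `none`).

A → match
B → match
C → no match
D → match
E → match
F → match
G → no match

A, B, D, E, F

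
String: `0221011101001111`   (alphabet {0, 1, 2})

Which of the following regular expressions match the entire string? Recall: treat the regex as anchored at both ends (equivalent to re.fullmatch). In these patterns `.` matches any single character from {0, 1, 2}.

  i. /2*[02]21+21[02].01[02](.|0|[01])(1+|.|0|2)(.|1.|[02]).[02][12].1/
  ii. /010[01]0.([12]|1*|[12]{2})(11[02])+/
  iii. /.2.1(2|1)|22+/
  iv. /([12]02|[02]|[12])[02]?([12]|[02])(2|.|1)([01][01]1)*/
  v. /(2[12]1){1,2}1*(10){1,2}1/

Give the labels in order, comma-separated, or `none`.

iv

i → no match
ii → no match — must start with `010`
iii → no match
iv → match
v → no match — must start with `2`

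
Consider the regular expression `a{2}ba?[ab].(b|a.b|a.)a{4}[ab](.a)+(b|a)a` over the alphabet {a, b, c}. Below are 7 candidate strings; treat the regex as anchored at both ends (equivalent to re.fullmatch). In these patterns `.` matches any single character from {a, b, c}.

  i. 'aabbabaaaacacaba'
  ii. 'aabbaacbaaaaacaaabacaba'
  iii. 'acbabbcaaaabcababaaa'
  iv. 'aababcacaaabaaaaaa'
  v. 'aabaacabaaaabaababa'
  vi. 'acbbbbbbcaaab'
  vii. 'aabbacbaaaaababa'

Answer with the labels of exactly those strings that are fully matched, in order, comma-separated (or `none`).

ii, v

i → no match
ii → match
iii → no match
iv → no match
v → match
vi → no match — must end with 'a'
vii → no match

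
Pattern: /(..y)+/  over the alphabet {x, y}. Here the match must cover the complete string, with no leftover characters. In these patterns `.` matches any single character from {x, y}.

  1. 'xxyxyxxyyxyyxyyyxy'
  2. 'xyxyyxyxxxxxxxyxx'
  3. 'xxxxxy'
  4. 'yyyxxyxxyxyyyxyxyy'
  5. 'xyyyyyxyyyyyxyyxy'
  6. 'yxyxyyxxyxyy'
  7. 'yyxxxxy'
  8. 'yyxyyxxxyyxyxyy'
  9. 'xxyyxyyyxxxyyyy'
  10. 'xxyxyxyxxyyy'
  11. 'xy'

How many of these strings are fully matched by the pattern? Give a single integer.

2

1 → no match
2 → no match — must end with 'y'
3 → no match
4 → match
5 → no match
6 → match
7 → no match
8 → no match
9 → no match
10 → no match
11 → no match
Total matched: 2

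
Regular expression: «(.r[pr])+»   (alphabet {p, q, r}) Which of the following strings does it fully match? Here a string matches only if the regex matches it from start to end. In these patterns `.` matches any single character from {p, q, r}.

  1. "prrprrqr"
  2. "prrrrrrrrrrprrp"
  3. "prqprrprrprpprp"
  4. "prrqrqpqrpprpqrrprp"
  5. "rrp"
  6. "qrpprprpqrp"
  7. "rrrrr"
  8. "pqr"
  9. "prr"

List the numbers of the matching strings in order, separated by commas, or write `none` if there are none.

1. "prrprrqr" → no match
2 → match
3 → no match
4 → no match
5. "rrp" → match
6. "qrpprprpqrp" → no match
7. "rrrrr" → no match
8. "pqr" → no match
9. "prr" → match

2, 5, 9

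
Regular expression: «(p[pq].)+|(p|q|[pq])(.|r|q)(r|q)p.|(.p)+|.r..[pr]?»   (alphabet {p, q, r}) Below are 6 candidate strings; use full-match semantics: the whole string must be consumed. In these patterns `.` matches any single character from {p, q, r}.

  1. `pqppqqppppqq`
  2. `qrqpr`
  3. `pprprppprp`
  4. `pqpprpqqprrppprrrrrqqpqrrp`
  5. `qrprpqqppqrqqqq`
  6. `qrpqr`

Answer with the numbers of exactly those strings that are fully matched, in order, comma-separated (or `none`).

1 → match
2 → match
3 → match
4 → no match
5 → no match
6 → match

1, 2, 3, 6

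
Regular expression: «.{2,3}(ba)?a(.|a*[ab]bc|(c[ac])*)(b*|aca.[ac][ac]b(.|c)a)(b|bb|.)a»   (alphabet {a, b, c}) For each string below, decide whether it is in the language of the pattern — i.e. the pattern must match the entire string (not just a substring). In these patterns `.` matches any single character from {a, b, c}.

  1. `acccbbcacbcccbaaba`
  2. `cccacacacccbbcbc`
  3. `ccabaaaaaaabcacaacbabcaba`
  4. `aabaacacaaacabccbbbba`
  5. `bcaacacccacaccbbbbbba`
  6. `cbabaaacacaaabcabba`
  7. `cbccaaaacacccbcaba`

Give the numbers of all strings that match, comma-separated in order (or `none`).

1 → no match
2 → no match — must end with `a`
3 → no match
4 → no match
5 → match
6 → no match
7 → no match

5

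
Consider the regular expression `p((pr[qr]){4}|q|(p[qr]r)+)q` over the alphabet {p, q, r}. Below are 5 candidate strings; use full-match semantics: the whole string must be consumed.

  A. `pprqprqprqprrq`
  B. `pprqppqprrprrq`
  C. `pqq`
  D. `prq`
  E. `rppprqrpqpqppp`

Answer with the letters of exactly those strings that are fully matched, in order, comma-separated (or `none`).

A → match
B → no match
C → match
D → no match
E → no match — must start with `p`

A, C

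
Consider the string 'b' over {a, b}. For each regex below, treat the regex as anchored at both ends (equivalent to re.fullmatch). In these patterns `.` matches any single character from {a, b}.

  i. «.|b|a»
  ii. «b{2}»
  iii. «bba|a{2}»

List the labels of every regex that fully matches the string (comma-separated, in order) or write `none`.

i

i → match
ii → no match
iii → no match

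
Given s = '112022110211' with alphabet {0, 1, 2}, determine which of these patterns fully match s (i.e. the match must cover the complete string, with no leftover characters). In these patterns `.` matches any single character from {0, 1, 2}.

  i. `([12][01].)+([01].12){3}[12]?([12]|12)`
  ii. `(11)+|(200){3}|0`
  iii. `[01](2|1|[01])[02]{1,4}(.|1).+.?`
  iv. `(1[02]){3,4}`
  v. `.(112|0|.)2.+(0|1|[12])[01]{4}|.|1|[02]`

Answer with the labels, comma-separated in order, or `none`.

iii

i → no match
ii → no match
iii → match
iv → no match
v → no match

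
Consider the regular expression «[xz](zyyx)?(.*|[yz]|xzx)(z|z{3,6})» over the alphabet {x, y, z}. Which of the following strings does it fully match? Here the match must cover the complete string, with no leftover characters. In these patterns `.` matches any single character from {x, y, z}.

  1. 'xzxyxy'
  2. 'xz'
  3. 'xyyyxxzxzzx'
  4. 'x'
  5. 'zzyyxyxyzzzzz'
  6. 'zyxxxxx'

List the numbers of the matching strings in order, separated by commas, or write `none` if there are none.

2, 5

1. 'xzxyxy' → no match — must end with 'z'
2. 'xz' → match
3. 'xyyyxxzxzzx' → no match — must end with 'z'
4. 'x' → no match — must end with 'z'
5 → match
6. 'zyxxxxx' → no match — must end with 'z'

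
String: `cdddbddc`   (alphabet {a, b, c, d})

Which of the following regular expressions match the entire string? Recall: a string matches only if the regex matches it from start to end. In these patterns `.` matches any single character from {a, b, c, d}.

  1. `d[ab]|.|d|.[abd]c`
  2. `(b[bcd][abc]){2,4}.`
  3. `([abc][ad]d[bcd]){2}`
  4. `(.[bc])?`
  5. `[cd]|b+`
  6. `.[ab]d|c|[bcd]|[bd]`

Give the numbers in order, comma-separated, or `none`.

1 → no match
2 → no match — must start with `b`
3 → match
4 → no match
5 → no match
6 → no match

3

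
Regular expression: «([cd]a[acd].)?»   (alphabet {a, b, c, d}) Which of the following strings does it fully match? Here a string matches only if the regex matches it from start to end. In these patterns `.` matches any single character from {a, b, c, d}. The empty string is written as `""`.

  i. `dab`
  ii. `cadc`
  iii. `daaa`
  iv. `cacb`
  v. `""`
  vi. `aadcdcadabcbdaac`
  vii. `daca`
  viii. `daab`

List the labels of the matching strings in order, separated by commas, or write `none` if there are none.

ii, iii, iv, v, vii, viii

i → no match
ii → match
iii → match
iv → match
v → match
vi → no match
vii → match
viii → match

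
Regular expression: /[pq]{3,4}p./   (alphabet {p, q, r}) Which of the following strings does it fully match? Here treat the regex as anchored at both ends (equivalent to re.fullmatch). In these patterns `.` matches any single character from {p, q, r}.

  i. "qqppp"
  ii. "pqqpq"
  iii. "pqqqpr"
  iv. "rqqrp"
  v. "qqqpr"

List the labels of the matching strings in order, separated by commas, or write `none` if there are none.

i, ii, iii, v

i → match
ii → match
iii → match
iv → no match
v → match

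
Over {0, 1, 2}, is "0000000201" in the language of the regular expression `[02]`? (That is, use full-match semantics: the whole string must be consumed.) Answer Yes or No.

No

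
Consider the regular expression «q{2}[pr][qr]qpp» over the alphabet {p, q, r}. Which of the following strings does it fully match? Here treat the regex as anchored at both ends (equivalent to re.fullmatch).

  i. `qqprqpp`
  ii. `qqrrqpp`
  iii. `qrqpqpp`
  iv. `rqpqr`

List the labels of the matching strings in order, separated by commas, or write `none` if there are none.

i, ii

i. `qqprqpp` → match
ii. `qqrrqpp` → match
iii. `qrqpqpp` → no match
iv. `rqpqr` → no match — must start with `q`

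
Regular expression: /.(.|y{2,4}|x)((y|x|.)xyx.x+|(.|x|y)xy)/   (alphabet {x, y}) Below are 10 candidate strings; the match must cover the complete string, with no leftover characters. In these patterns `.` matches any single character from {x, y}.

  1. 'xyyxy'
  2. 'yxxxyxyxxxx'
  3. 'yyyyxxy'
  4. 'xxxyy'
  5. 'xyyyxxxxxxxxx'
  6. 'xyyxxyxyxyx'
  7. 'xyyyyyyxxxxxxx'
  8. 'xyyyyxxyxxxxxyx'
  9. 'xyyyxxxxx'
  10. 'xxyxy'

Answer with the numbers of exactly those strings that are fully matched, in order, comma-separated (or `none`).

1, 2, 3, 10

1. 'xyyxy' → match
2. 'yxxxyxyxxxx' → match
3. 'yyyyxxy' → match
4. 'xxxyy' → no match
5 → no match
6. 'xyyxxyxyxyx' → no match
7 → no match
8 → no match
9. 'xyyyxxxxx' → no match
10. 'xxyxy' → match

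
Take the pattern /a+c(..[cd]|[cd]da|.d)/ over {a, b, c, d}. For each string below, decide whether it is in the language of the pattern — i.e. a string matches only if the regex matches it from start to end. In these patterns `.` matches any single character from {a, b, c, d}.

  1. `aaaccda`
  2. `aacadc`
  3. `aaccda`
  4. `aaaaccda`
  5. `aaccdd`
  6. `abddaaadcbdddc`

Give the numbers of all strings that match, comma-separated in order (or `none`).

1 → match
2 → match
3 → match
4 → match
5 → match
6 → no match

1, 2, 3, 4, 5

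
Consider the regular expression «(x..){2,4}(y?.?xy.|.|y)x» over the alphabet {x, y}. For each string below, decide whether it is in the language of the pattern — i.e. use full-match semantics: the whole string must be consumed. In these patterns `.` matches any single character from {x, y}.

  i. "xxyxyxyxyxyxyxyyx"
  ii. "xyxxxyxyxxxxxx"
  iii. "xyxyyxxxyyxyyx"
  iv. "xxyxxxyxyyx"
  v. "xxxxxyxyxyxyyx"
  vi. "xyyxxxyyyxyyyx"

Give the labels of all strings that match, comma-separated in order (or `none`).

i → no match
ii → match
iii → no match
iv → match
v → match
vi → no match

ii, iv, v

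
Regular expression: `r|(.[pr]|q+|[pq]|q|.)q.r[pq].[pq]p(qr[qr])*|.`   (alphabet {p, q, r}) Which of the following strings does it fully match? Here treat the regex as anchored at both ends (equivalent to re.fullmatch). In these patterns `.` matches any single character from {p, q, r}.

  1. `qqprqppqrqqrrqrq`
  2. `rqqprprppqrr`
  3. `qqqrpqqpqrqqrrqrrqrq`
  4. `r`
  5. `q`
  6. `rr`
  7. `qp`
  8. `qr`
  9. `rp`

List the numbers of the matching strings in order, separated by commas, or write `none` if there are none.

1 → no match
2 → no match
3 → match
4 → match
5 → match
6 → no match
7 → no match
8 → no match
9 → no match

3, 4, 5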